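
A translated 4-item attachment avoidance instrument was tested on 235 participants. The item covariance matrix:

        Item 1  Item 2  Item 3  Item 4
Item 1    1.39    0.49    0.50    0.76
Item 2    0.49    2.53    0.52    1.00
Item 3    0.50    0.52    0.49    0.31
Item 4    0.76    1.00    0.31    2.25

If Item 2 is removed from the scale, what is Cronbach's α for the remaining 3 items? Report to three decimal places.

Remaining items: Item 1, Item 3, Item 4 (k = 3).
Σσ²ᵢ = 1.39 + 0.49 + 2.25 = 4.13
total variance = 4.13 + 2 × 1.57 = 7.27
α (item deleted) = (3/2)·(1 − 4.13/7.27) = 0.648

α = 0.648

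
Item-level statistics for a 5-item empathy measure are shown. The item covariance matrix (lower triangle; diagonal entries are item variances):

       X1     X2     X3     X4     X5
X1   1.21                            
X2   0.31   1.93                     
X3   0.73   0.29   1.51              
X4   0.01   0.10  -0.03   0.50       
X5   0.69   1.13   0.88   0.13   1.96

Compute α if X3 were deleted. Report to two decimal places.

Remaining items: X1, X2, X4, X5 (k = 4).
sum of item variances = 1.21 + 1.93 + 0.50 + 1.96 = 5.60
Var(T) = 5.60 + 2 × 2.37 = 10.34
α (item deleted) = (4/3)·(1 − 5.60/10.34) = 0.61

α = 0.61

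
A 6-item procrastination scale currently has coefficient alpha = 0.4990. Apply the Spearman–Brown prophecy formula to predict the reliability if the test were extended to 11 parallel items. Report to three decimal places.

predicted reliability = 0.646

Length factor m = 11/6 = 1.8333
α' = m·α / (1 + (m−1)·α)
   = 11/6 × 0.4990 / (1 + (11/6 − 1) × 0.4990)
   = 0.9148 / 1.4158 = 0.646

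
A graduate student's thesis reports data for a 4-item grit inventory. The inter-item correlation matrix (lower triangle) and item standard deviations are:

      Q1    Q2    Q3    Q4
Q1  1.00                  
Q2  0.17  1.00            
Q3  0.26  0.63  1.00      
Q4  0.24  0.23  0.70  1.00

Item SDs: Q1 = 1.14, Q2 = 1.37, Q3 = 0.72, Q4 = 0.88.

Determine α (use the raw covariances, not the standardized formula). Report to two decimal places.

Σσ²ᵢ = 1.14² + 1.37² + 0.72² + 0.88² = 4.4693
Covariances σ_ij = r_ij · s_i · s_j:
  σ(Q1,Q2) = 0.17 × 1.14 × 1.37 = 0.2655
  σ(Q1,Q3) = 0.26 × 1.14 × 0.72 = 0.2134
  σ(Q1,Q4) = 0.24 × 1.14 × 0.88 = 0.2408
  σ(Q2,Q3) = 0.63 × 1.37 × 0.72 = 0.6214
  σ(Q2,Q4) = 0.23 × 1.37 × 0.88 = 0.2773
  σ(Q3,Q4) = 0.70 × 0.72 × 0.88 = 0.4435
σ²_T = Σσ²ᵢ + 2·Σσ_ij = 4.4693 + 2 × 2.0619 = 8.5931
α = (4/3)·(1 − 4.4693/8.5931) = 0.64

α = 0.64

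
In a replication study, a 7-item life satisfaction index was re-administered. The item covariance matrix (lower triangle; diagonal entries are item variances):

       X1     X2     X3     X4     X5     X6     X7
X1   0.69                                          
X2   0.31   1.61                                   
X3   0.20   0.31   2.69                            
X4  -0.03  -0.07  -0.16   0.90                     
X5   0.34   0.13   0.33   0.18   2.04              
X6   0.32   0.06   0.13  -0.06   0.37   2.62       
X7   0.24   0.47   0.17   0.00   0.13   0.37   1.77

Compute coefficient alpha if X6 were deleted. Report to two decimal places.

Remaining items: X1, X2, X3, X4, X5, X7 (k = 6).
Σσᵢ² = 0.69 + 1.61 + 2.69 + 0.90 + 2.04 + 1.77 = 9.70
σ²_T = 9.70 + 2 × 2.55 = 14.80
α (item deleted) = (6/5)·(1 − 9.70/14.80) = 0.41

α = 0.41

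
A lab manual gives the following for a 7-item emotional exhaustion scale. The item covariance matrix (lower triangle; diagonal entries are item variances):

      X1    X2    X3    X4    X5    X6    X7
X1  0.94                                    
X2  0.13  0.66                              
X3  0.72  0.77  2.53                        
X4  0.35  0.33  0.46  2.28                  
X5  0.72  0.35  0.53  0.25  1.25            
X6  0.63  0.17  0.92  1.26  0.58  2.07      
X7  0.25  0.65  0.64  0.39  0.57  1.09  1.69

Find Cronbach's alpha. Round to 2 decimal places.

Cronbach's alpha = 0.79

ΣVar(i) = 0.94 + 0.66 + 2.53 + 2.28 + 1.25 + 2.07 + 1.69 = 11.42
Σ_{i<j} σ_ij = 11.76
σ²_T = 11.42 + 2 × 11.76 = 34.94
α = (k/(k−1))·(1 − ΣVar(i)/σ²_T) = (7/6)·(1 − 11.42/34.94) = 0.79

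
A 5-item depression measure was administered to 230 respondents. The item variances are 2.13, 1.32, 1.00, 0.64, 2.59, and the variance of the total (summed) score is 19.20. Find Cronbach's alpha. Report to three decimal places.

Σσᵢ² = 2.13 + 1.32 + 1.00 + 0.64 + 2.59 = 7.68
α = (k/(k−1))·(1 − Σσᵢ²/total variance) = (5/4)·(1 − 7.68/19.20) = 0.750

α = 0.750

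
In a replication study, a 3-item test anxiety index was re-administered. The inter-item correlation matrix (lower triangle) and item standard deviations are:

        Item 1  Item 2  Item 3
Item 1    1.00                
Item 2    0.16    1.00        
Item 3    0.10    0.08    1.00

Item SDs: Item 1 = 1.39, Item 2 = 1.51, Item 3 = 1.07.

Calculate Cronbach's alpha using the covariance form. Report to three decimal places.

Σσ²ᵢ = 1.39² + 1.51² + 1.07² = 5.3571
Covariances σ_ij = r_ij · s_i · s_j:
  σ(Item 1,Item 2) = 0.16 × 1.39 × 1.51 = 0.3358
  σ(Item 1,Item 3) = 0.10 × 1.39 × 1.07 = 0.1487
  σ(Item 2,Item 3) = 0.08 × 1.51 × 1.07 = 0.1293
σ²_T = Σσ²ᵢ + 2·Σσ_ij = 5.3571 + 2 × 0.6138 = 6.5847
α = (3/2)·(1 − 5.3571/6.5847) = 0.280

Cronbach's alpha = 0.280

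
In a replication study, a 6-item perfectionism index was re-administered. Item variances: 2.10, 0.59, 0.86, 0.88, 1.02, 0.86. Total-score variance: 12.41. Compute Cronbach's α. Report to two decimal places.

Σσ²ᵢ = 2.10 + 0.59 + 0.86 + 0.88 + 1.02 + 0.86 = 6.31
α = (k/(k−1))·(1 − Σσ²ᵢ/σ²_T) = (6/5)·(1 − 6.31/12.41) = 0.59

α = 0.59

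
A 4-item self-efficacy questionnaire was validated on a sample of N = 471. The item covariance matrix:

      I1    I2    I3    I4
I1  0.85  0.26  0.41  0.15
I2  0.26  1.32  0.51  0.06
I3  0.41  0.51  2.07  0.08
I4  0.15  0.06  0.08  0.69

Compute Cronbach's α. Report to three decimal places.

α = 0.498

Σσ²ᵢ = 0.85 + 1.32 + 2.07 + 0.69 = 4.93
Sum of the distinct covariances = 1.47
Var(T) = 4.93 + 2 × 1.47 = 7.87
α = (k/(k−1))·(1 − Σσ²ᵢ/Var(T)) = (4/3)·(1 − 4.93/7.87) = 0.498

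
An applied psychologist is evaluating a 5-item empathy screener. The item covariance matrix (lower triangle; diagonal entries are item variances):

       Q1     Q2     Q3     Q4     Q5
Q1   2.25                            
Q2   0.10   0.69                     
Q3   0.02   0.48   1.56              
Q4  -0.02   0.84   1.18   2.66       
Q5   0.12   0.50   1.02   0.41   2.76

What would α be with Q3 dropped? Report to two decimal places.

Remaining items: Q1, Q2, Q4, Q5 (k = 4).
ΣVar(i) = 2.25 + 0.69 + 2.66 + 2.76 = 8.36
σ²_T = 8.36 + 2 × 1.95 = 12.26
α (item deleted) = (4/3)·(1 − 8.36/12.26) = 0.42

α = 0.42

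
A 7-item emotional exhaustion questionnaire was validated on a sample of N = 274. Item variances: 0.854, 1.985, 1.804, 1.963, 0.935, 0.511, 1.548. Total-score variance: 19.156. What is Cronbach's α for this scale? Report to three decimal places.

Σσᵢ² = 0.854 + 1.985 + 1.804 + 1.963 + 0.935 + 0.511 + 1.548 = 9.600
α = (k/(k−1))·(1 − Σσᵢ²/Var(T)) = (7/6)·(1 − 9.600/19.156) = 0.582

Cronbach's α = 0.582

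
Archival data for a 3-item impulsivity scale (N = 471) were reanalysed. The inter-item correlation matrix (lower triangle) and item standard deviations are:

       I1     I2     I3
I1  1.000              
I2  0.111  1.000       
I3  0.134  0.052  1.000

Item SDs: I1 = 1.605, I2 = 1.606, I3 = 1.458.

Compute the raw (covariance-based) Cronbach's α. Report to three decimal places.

Σσ²ᵢ = 1.605² + 1.606² + 1.458² = 7.2810
Covariances σ_ij = r_ij · s_i · s_j:
  σ(I1,I2) = 0.111 × 1.605 × 1.606 = 0.2861
  σ(I1,I3) = 0.134 × 1.605 × 1.458 = 0.3136
  σ(I2,I3) = 0.052 × 1.606 × 1.458 = 0.1218
σ²_T = Σσ²ᵢ + 2·Σσ_ij = 7.2810 + 2 × 0.7215 = 8.7240
α = (3/2)·(1 − 7.2810/8.7240) = 0.248

α = 0.248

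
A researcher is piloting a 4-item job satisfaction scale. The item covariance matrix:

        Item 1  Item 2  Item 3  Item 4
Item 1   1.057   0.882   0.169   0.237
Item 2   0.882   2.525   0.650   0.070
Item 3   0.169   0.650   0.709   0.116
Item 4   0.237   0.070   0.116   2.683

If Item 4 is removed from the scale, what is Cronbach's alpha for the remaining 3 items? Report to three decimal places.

Cronbach's alpha = 0.663

Remaining items: Item 1, Item 2, Item 3 (k = 3).
ΣVar(i) = 1.057 + 2.525 + 0.709 = 4.291
Var(T) = 4.291 + 2 × 1.701 = 7.693
α (item deleted) = (3/2)·(1 − 4.291/7.693) = 0.663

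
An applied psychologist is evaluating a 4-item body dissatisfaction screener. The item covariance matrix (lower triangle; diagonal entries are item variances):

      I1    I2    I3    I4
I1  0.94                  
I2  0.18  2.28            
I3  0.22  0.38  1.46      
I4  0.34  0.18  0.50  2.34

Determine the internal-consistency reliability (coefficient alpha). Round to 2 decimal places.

ΣVar(i) = 0.94 + 2.28 + 1.46 + 2.34 = 7.02
Sum of the distinct covariances = 1.80
σ²_T = 7.02 + 2 × 1.80 = 10.62
α = (k/(k−1))·(1 − ΣVar(i)/σ²_T) = (4/3)·(1 − 7.02/10.62) = 0.45

α = 0.45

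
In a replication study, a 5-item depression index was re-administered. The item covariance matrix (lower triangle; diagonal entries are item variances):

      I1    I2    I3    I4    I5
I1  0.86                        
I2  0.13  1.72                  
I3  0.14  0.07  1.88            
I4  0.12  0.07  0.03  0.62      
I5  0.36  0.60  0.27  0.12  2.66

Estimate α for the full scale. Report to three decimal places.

sum of item variances = 0.86 + 1.72 + 1.88 + 0.62 + 2.66 = 7.74
Σ_{i<j} σ_ij = 1.91
σ²_T = 7.74 + 2 × 1.91 = 11.56
α = (k/(k−1))·(1 − sum of item variances/σ²_T) = (5/4)·(1 − 7.74/11.56) = 0.413

α = 0.413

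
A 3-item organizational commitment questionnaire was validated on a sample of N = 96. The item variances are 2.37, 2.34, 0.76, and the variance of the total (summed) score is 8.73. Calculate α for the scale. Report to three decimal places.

sum of item variances = 2.37 + 2.34 + 0.76 = 5.47
α = (k/(k−1))·(1 − sum of item variances/Var(T)) = (3/2)·(1 − 5.47/8.73) = 0.560

α = 0.560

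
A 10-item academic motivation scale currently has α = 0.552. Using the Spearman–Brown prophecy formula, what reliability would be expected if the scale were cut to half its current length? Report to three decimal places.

predicted reliability = 0.381

Length factor m = 1/2
α' = m·α / (1 − (1−m)·α)
   = 1/2 × 0.552 / (1 − (1 − 1/2) × 0.552)
   = 0.2760 / 0.7240 = 0.381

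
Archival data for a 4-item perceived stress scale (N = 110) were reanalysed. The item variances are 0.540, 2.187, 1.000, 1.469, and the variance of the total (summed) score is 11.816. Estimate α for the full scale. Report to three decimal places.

α = 0.747

sum of item variances = 0.540 + 2.187 + 1.000 + 1.469 = 5.196
α = (k/(k−1))·(1 − sum of item variances/Var(T)) = (4/3)·(1 − 5.196/11.816) = 0.747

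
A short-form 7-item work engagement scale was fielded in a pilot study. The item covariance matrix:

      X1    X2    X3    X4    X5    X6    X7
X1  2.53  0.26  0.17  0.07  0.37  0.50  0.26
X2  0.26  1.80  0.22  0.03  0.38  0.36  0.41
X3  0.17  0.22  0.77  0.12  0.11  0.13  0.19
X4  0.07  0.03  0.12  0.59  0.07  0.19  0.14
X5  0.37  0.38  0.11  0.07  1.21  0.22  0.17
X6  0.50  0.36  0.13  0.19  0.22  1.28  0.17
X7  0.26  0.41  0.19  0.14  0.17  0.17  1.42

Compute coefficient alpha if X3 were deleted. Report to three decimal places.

Remaining items: X1, X2, X4, X5, X6, X7 (k = 6).
Σσᵢ² = 2.53 + 1.80 + 0.59 + 1.21 + 1.28 + 1.42 = 8.83
Var(T) = 8.83 + 2 × 3.60 = 16.03
α (item deleted) = (6/5)·(1 − 8.83/16.03) = 0.539

α = 0.539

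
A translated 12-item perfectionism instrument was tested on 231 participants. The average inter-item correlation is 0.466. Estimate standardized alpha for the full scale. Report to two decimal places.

standardized alpha = 0.91

Standardized α = k·r̄ / (1 + (k−1)·r̄) = 12 × 0.466 / (1 + 11 × 0.466)
  = 5.5920 / 6.1260 = 0.91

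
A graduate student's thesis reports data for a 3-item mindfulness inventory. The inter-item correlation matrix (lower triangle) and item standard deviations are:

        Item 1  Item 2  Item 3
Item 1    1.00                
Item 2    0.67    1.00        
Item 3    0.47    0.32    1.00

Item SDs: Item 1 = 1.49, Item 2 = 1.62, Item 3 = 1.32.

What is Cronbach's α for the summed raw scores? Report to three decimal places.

Σσ²ᵢ = 1.49² + 1.62² + 1.32² = 6.5869
Covariances σ_ij = r_ij · s_i · s_j:
  σ(Item 1,Item 2) = 0.67 × 1.49 × 1.62 = 1.6172
  σ(Item 1,Item 3) = 0.47 × 1.49 × 1.32 = 0.9244
  σ(Item 2,Item 3) = 0.32 × 1.62 × 1.32 = 0.6843
σ²_T = Σσ²ᵢ + 2·Σσ_ij = 6.5869 + 2 × 3.2259 = 13.0387
α = (3/2)·(1 − 6.5869/13.0387) = 0.742

α = 0.742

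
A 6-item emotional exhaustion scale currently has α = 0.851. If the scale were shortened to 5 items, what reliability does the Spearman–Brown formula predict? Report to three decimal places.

Length factor m = 5/6 = 0.8333
α' = m·α / (1 − (1−m)·α)
   = 5/6 × 0.851 / (1 − (1 − 5/6) × 0.851)
   = 0.7092 / 0.8582 = 0.826

predicted reliability = 0.826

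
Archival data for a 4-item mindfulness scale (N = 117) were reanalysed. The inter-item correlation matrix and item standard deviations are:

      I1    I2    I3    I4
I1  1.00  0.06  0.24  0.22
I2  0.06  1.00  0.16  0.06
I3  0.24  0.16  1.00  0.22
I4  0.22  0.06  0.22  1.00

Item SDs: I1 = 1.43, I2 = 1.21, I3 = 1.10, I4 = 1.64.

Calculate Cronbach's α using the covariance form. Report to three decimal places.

Σσ²ᵢ = 1.43² + 1.21² + 1.10² + 1.64² = 7.4086
Covariances σ_ij = r_ij · s_i · s_j:
  σ(I1,I2) = 0.06 × 1.43 × 1.21 = 0.1038
  σ(I1,I3) = 0.24 × 1.43 × 1.10 = 0.3775
  σ(I1,I4) = 0.22 × 1.43 × 1.64 = 0.5159
  σ(I2,I3) = 0.16 × 1.21 × 1.10 = 0.2130
  σ(I2,I4) = 0.06 × 1.21 × 1.64 = 0.1191
  σ(I3,I4) = 0.22 × 1.10 × 1.64 = 0.3969
σ²_T = Σσ²ᵢ + 2·Σσ_ij = 7.4086 + 2 × 1.7262 = 10.8610
α = (4/3)·(1 − 7.4086/10.8610) = 0.424

Cronbach's α = 0.424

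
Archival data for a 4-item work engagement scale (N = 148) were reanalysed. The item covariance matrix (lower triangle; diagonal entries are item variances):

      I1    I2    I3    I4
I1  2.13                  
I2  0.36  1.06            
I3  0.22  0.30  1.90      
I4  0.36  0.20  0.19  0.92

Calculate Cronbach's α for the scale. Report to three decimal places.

α = 0.469

sum of item variances = 2.13 + 1.06 + 1.90 + 0.92 = 6.01
Sum of the distinct covariances = 1.63
Var(T) = 6.01 + 2 × 1.63 = 9.27
α = (k/(k−1))·(1 − sum of item variances/Var(T)) = (4/3)·(1 − 6.01/9.27) = 0.469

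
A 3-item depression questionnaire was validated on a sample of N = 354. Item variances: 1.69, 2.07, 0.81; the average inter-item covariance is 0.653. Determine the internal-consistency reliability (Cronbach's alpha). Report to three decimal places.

Σσ²ᵢ = 1.69 + 2.07 + 0.81 = 4.57
Sum of the 3 distinct covariances = 3 × 0.653 = 1.959
σ²_T = Σσ²ᵢ + 2·Σcov = 4.57 + 2 × 1.959 = 8.488
α = (3/2)·(1 − 4.57/8.488) = 0.692

α = 0.692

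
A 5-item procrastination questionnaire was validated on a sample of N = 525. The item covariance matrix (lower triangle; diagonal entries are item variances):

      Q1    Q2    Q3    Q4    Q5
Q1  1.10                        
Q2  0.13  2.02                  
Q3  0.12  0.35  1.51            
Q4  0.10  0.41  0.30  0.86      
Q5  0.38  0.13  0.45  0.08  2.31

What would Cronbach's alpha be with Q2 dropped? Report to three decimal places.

α = 0.441

Remaining items: Q1, Q3, Q4, Q5 (k = 4).
Σσᵢ² = 1.10 + 1.51 + 0.86 + 2.31 = 5.78
σ²_total = 5.78 + 2 × 1.43 = 8.64
α (item deleted) = (4/3)·(1 − 5.78/8.64) = 0.441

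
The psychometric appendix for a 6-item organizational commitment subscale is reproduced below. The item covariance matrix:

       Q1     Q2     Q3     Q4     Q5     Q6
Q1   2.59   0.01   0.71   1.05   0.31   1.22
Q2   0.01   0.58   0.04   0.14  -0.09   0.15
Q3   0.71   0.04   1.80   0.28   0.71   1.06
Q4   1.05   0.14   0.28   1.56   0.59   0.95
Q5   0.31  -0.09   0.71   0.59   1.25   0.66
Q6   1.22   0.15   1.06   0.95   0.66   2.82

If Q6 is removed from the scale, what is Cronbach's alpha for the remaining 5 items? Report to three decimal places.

Remaining items: Q1, Q2, Q3, Q4, Q5 (k = 5).
Σσᵢ² = 2.59 + 0.58 + 1.80 + 1.56 + 1.25 = 7.78
total variance = 7.78 + 2 × 3.75 = 15.28
α (item deleted) = (5/4)·(1 − 7.78/15.28) = 0.614

α = 0.614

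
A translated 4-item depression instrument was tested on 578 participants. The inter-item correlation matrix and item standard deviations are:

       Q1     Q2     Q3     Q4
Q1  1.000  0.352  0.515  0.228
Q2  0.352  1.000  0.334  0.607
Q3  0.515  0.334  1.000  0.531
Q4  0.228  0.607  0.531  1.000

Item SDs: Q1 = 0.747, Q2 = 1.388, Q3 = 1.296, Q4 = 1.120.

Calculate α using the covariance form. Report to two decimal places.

Σσ²ᵢ = 0.747² + 1.388² + 1.296² + 1.120² = 5.4186
Covariances σ_ij = r_ij · s_i · s_j:
  σ(Q1,Q2) = 0.352 × 0.747 × 1.388 = 0.3650
  σ(Q1,Q3) = 0.515 × 0.747 × 1.296 = 0.4986
  σ(Q1,Q4) = 0.228 × 0.747 × 1.120 = 0.1908
  σ(Q2,Q3) = 0.334 × 1.388 × 1.296 = 0.6008
  σ(Q2,Q4) = 0.607 × 1.388 × 1.120 = 0.9436
  σ(Q3,Q4) = 0.531 × 1.296 × 1.120 = 0.7708
σ²_T = Σσ²ᵢ + 2·Σσ_ij = 5.4186 + 2 × 3.3696 = 12.1578
α = (4/3)·(1 − 5.4186/12.1578) = 0.74

α = 0.74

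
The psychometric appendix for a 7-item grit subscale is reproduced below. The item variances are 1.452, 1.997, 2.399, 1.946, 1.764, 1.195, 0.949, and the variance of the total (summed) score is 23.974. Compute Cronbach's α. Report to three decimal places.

ΣVar(i) = 1.452 + 1.997 + 2.399 + 1.946 + 1.764 + 1.195 + 0.949 = 11.702
α = (k/(k−1))·(1 − ΣVar(i)/total variance) = (7/6)·(1 − 11.702/23.974) = 0.597

α = 0.597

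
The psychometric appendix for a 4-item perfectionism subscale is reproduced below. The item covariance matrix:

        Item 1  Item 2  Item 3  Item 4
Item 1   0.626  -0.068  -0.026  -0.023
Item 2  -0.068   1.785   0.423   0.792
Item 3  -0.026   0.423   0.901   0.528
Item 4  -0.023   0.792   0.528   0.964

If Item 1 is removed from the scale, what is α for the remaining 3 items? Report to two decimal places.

Remaining items: Item 2, Item 3, Item 4 (k = 3).
sum of item variances = 1.785 + 0.901 + 0.964 = 3.650
Var(T) = 3.650 + 2 × 1.743 = 7.136
α (item deleted) = (3/2)·(1 − 3.650/7.136) = 0.73

α = 0.73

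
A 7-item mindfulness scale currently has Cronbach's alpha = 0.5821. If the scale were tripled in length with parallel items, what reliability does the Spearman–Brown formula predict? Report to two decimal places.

Length factor m = 3
α' = m·α / (1 + (m−1)·α)
   = 3 × 0.5821 / (1 + (3 − 1) × 0.5821)
   = 1.7463 / 2.1642 = 0.81

predicted reliability = 0.81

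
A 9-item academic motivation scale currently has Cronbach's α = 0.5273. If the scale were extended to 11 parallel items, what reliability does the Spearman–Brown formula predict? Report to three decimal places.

predicted reliability = 0.577

Length factor m = 11/9 = 1.2222
α' = m·α / (1 + (m−1)·α)
   = 11/9 × 0.5273 / (1 + (11/9 − 1) × 0.5273)
   = 0.6445 / 1.1172 = 0.577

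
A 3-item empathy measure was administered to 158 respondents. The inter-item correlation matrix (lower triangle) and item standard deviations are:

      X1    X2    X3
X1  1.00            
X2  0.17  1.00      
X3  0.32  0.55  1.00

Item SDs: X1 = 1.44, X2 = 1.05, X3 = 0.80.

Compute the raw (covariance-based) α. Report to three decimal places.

Σσ²ᵢ = 1.44² + 1.05² + 0.80² = 3.8161
Covariances σ_ij = r_ij · s_i · s_j:
  σ(X1,X2) = 0.17 × 1.44 × 1.05 = 0.2570
  σ(X1,X3) = 0.32 × 1.44 × 0.80 = 0.3686
  σ(X2,X3) = 0.55 × 1.05 × 0.80 = 0.4620
σ²_T = Σσ²ᵢ + 2·Σσ_ij = 3.8161 + 2 × 1.0876 = 5.9913
α = (3/2)·(1 − 3.8161/5.9913) = 0.545

α = 0.545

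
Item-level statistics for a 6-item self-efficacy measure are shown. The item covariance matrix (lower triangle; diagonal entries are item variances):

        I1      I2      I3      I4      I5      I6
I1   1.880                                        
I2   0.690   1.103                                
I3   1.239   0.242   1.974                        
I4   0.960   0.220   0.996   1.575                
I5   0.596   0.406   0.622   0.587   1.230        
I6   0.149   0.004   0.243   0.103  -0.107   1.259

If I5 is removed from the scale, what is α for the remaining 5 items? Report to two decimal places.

α = 0.69

Remaining items: I1, I2, I3, I4, I6 (k = 5).
ΣVar(i) = 1.880 + 1.103 + 1.974 + 1.575 + 1.259 = 7.791
total variance = 7.791 + 2 × 4.846 = 17.483
α (item deleted) = (5/4)·(1 − 7.791/17.483) = 0.69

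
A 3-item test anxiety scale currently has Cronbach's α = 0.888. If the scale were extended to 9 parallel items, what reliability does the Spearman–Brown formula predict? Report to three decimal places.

Length factor m = 9/3 = 3.0000
α' = m·α / (1 + (m−1)·α)
   = 9/3 × 0.888 / (1 + (9/3 − 1) × 0.888)
   = 2.6640 / 2.7760 = 0.960

predicted reliability = 0.960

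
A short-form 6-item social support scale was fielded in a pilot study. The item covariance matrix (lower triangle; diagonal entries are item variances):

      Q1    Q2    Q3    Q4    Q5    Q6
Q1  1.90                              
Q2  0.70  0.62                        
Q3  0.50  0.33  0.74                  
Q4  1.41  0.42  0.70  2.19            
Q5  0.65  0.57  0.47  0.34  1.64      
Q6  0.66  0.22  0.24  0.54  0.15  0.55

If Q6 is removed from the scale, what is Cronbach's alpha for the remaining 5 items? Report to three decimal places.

Cronbach's alpha = 0.790

Remaining items: Q1, Q2, Q3, Q4, Q5 (k = 5).
Σσ²ᵢ = 1.90 + 0.62 + 0.74 + 2.19 + 1.64 = 7.09
σ²_T = 7.09 + 2 × 6.09 = 19.27
α (item deleted) = (5/4)·(1 − 7.09/19.27) = 0.790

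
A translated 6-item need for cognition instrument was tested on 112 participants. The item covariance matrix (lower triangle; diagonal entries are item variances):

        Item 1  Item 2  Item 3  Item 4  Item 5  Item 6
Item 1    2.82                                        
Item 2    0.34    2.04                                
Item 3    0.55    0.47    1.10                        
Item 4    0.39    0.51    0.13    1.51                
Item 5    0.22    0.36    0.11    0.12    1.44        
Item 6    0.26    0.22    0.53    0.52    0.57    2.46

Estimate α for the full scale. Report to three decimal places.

Σσᵢ² = 2.82 + 2.04 + 1.10 + 1.51 + 1.44 + 2.46 = 11.37
Σ_{i<j} σ_ij = 5.30
σ²_T = 11.37 + 2 × 5.30 = 21.97
α = (k/(k−1))·(1 − Σσᵢ²/σ²_T) = (6/5)·(1 − 11.37/21.97) = 0.579

α = 0.579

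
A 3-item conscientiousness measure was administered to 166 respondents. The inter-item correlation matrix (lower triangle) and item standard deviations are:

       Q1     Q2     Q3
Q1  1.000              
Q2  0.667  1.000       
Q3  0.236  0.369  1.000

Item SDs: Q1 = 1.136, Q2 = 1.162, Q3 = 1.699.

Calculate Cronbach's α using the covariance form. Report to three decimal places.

Cronbach's α = 0.641

Σσ²ᵢ = 1.136² + 1.162² + 1.699² = 5.5273
Covariances σ_ij = r_ij · s_i · s_j:
  σ(Q1,Q2) = 0.667 × 1.136 × 1.162 = 0.8805
  σ(Q1,Q3) = 0.236 × 1.136 × 1.699 = 0.4555
  σ(Q2,Q3) = 0.369 × 1.162 × 1.699 = 0.7285
σ²_T = Σσ²ᵢ + 2·Σσ_ij = 5.5273 + 2 × 2.0645 = 9.6563
α = (3/2)·(1 − 5.5273/9.6563) = 0.641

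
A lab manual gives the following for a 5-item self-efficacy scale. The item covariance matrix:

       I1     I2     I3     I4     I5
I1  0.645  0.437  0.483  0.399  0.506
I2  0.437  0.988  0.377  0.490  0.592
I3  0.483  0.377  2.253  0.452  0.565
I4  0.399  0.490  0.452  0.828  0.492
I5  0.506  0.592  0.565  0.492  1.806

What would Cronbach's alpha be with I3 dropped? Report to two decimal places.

α = 0.77

Remaining items: I1, I2, I4, I5 (k = 4).
Σσᵢ² = 0.645 + 0.988 + 0.828 + 1.806 = 4.267
Var(T) = 4.267 + 2 × 2.916 = 10.099
α (item deleted) = (4/3)·(1 − 4.267/10.099) = 0.77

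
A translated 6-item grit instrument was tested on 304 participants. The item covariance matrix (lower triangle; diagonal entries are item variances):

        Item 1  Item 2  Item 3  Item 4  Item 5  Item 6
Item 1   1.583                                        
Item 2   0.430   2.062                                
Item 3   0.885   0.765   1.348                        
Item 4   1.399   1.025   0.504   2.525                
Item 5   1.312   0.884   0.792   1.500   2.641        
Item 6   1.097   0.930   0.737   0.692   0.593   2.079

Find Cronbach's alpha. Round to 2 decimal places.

Cronbach's alpha = 0.83

Σσᵢ² = 1.583 + 2.062 + 1.348 + 2.525 + 2.641 + 2.079 = 12.238
Σ_{i<j} σ_ij = 13.545
σ²_T = 12.238 + 2 × 13.545 = 39.328
α = (k/(k−1))·(1 − Σσᵢ²/σ²_T) = (6/5)·(1 − 12.238/39.328) = 0.83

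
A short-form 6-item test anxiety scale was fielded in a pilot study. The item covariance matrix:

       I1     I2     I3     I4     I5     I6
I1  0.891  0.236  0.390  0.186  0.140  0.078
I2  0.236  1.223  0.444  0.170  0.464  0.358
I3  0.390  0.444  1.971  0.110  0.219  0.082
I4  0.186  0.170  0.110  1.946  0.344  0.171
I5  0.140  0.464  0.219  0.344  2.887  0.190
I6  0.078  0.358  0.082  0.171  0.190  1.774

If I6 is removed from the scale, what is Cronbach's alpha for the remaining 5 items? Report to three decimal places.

Remaining items: I1, I2, I3, I4, I5 (k = 5).
sum of item variances = 0.891 + 1.223 + 1.971 + 1.946 + 2.887 = 8.918
Var(T) = 8.918 + 2 × 2.703 = 14.324
α (item deleted) = (5/4)·(1 − 8.918/14.324) = 0.472

Cronbach's alpha = 0.472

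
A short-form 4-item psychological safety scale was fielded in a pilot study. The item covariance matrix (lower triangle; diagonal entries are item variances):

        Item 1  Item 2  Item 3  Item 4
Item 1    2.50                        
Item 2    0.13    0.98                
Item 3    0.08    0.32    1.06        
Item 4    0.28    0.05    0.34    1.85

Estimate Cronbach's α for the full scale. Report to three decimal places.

ΣVar(i) = 2.50 + 0.98 + 1.06 + 1.85 = 6.39
Sum of the distinct covariances = 1.20
total variance = 6.39 + 2 × 1.20 = 8.79
α = (k/(k−1))·(1 − ΣVar(i)/total variance) = (4/3)·(1 − 6.39/8.79) = 0.364

α = 0.364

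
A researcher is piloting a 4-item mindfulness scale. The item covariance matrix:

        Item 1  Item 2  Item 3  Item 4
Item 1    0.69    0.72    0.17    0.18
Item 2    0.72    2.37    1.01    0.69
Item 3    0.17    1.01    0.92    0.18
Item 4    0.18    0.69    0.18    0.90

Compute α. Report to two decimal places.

sum of item variances = 0.69 + 2.37 + 0.92 + 0.90 = 4.88
Sum of off-diagonal covariances = 2.95
total variance = 4.88 + 2 × 2.95 = 10.78
α = (k/(k−1))·(1 − sum of item variances/total variance) = (4/3)·(1 − 4.88/10.78) = 0.73

α = 0.73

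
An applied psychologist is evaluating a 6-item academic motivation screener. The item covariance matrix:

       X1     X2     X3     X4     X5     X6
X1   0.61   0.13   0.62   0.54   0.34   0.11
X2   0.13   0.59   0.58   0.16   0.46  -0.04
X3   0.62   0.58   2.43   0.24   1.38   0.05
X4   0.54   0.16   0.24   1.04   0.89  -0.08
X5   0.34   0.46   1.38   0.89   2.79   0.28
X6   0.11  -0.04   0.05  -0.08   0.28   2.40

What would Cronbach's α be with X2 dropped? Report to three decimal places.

Remaining items: X1, X3, X4, X5, X6 (k = 5).
Σσᵢ² = 0.61 + 2.43 + 1.04 + 2.79 + 2.40 = 9.27
Var(T) = 9.27 + 2 × 4.37 = 18.01
α (item deleted) = (5/4)·(1 − 9.27/18.01) = 0.607

α = 0.607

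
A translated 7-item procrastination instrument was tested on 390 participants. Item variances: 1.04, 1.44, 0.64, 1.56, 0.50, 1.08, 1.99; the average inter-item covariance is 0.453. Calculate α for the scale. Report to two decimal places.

α = 0.81

Σσᵢ² = 1.04 + 1.44 + 0.64 + 1.56 + 0.50 + 1.08 + 1.99 = 8.25
Sum of the 21 distinct covariances = 21 × 0.453 = 9.513
σ²_total = Σσᵢ² + 2·Σcov = 8.25 + 2 × 9.513 = 27.276
α = (7/6)·(1 − 8.25/27.276) = 0.81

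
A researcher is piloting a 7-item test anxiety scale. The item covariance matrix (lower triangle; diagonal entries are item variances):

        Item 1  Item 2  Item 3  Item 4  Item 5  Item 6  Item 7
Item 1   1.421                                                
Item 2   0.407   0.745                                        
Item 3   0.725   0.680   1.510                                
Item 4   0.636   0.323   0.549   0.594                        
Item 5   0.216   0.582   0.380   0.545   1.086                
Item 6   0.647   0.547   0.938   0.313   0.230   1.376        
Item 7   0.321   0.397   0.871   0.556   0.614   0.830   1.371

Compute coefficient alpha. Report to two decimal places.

coefficient alpha = 0.86

sum of item variances = 1.421 + 0.745 + 1.510 + 0.594 + 1.086 + 1.376 + 1.371 = 8.103
Sum of the distinct covariances = 11.307
Var(T) = 8.103 + 2 × 11.307 = 30.717
α = (k/(k−1))·(1 − sum of item variances/Var(T)) = (7/6)·(1 − 8.103/30.717) = 0.86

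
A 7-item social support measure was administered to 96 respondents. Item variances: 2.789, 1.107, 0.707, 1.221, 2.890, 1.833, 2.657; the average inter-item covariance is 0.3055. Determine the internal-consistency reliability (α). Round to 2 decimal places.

ΣVar(i) = 2.789 + 1.107 + 0.707 + 1.221 + 2.890 + 1.833 + 2.657 = 13.204
Sum of the 21 distinct covariances = 21 × 0.3055 = 6.4155
Var(T) = ΣVar(i) + 2·Σcov = 13.204 + 2 × 6.4155 = 26.0350
α = (7/6)·(1 − 13.204/26.0350) = 0.57

α = 0.57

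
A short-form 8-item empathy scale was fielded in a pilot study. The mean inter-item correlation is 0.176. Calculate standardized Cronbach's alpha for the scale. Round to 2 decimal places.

Standardized α = k·r̄ / (1 + (k−1)·r̄) = 8 × 0.176 / (1 + 7 × 0.176)
  = 1.4080 / 2.2320 = 0.63

standardized Cronbach's alpha = 0.63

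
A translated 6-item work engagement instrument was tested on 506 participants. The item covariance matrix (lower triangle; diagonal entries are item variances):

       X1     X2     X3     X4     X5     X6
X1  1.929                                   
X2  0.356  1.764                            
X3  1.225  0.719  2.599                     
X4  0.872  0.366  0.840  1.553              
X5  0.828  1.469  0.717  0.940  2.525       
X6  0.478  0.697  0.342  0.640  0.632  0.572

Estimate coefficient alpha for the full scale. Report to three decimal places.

coefficient alpha = 0.804

Σσᵢ² = 1.929 + 1.764 + 2.599 + 1.553 + 2.525 + 0.572 = 10.942
Sum of the distinct covariances = 11.121
total variance = 10.942 + 2 × 11.121 = 33.184
α = (k/(k−1))·(1 − Σσᵢ²/total variance) = (6/5)·(1 − 10.942/33.184) = 0.804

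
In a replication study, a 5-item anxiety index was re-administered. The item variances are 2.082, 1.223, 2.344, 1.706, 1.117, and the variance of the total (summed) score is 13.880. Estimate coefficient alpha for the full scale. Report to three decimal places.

α = 0.487

Σσ²ᵢ = 2.082 + 1.223 + 2.344 + 1.706 + 1.117 = 8.472
α = (k/(k−1))·(1 − Σσ²ᵢ/σ²_T) = (5/4)·(1 − 8.472/13.880) = 0.487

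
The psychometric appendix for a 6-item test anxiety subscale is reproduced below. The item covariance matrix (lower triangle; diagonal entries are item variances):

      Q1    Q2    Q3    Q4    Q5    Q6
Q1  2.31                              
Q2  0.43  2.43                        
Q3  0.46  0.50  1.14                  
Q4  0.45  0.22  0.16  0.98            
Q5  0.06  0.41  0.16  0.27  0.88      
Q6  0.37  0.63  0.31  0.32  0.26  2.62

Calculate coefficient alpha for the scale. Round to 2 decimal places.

α = 0.59

ΣVar(i) = 2.31 + 2.43 + 1.14 + 0.98 + 0.88 + 2.62 = 10.36
Sum of off-diagonal covariances = 5.01
σ²_total = 10.36 + 2 × 5.01 = 20.38
α = (k/(k−1))·(1 − ΣVar(i)/σ²_total) = (6/5)·(1 − 10.36/20.38) = 0.59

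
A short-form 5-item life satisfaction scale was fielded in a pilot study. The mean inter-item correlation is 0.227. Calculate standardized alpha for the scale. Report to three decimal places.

standardized alpha = 0.595

Standardized α = k·r̄ / (1 + (k−1)·r̄) = 5 × 0.227 / (1 + 4 × 0.227)
  = 1.1350 / 1.9080 = 0.595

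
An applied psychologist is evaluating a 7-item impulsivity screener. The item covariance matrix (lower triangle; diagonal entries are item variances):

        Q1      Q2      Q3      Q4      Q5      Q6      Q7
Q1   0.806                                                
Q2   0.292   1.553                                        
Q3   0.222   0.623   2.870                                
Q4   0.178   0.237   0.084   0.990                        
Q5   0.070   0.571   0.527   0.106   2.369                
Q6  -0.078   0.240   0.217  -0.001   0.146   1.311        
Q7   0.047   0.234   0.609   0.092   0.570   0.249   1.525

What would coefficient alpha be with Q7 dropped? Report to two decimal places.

coefficient alpha = 0.49

Remaining items: Q1, Q2, Q3, Q4, Q5, Q6 (k = 6).
Σσᵢ² = 0.806 + 1.553 + 2.870 + 0.990 + 2.369 + 1.311 = 9.899
total variance = 9.899 + 2 × 3.434 = 16.767
α (item deleted) = (6/5)·(1 − 9.899/16.767) = 0.49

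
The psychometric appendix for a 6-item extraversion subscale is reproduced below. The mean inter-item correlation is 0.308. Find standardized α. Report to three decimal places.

Standardized α = k·r̄ / (1 + (k−1)·r̄) = 6 × 0.308 / (1 + 5 × 0.308)
  = 1.8480 / 2.5400 = 0.728

standardized α = 0.728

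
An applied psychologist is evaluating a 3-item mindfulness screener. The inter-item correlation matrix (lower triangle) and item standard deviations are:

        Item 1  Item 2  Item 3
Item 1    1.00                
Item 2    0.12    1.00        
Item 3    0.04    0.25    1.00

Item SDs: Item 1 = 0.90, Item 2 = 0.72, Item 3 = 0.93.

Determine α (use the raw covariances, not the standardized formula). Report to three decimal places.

α = 0.304

Σσ²ᵢ = 0.90² + 0.72² + 0.93² = 2.1933
Covariances σ_ij = r_ij · s_i · s_j:
  σ(Item 1,Item 2) = 0.12 × 0.90 × 0.72 = 0.0778
  σ(Item 1,Item 3) = 0.04 × 0.90 × 0.93 = 0.0335
  σ(Item 2,Item 3) = 0.25 × 0.72 × 0.93 = 0.1674
σ²_T = Σσ²ᵢ + 2·Σσ_ij = 2.1933 + 2 × 0.2787 = 2.7507
α = (3/2)·(1 − 2.1933/2.7507) = 0.304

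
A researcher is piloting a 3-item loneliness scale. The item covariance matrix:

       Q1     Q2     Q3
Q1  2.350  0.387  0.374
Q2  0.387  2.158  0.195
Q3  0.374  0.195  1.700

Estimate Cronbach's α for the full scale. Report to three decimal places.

ΣVar(i) = 2.350 + 2.158 + 1.700 = 6.208
Σ_{i<j} σ_ij = 0.956
σ²_total = 6.208 + 2 × 0.956 = 8.120
α = (k/(k−1))·(1 − ΣVar(i)/σ²_total) = (3/2)·(1 − 6.208/8.120) = 0.353

Cronbach's α = 0.353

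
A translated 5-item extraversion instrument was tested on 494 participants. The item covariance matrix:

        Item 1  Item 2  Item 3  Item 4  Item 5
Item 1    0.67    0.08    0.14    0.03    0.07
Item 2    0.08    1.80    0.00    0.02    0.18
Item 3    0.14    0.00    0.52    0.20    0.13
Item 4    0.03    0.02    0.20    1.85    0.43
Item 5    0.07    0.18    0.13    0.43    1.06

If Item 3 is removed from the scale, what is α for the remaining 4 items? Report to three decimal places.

Remaining items: Item 1, Item 2, Item 4, Item 5 (k = 4).
Σσᵢ² = 0.67 + 1.80 + 1.85 + 1.06 = 5.38
σ²_total = 5.38 + 2 × 0.81 = 7.00
α (item deleted) = (4/3)·(1 − 5.38/7.00) = 0.309

α = 0.309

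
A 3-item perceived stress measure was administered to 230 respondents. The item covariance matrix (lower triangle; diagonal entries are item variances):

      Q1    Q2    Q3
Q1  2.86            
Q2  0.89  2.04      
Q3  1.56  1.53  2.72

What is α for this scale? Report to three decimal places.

Σσᵢ² = 2.86 + 2.04 + 2.72 = 7.62
Sum of the distinct covariances = 3.98
σ²_T = 7.62 + 2 × 3.98 = 15.58
α = (k/(k−1))·(1 − Σσᵢ²/σ²_T) = (3/2)·(1 − 7.62/15.58) = 0.766

α = 0.766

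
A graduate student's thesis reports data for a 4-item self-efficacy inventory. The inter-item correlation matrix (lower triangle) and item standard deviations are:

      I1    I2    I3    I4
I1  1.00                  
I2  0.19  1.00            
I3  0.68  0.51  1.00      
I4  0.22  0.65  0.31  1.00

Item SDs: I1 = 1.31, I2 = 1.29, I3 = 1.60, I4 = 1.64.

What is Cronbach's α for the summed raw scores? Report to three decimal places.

Cronbach's α = 0.745

Σσ²ᵢ = 1.31² + 1.29² + 1.60² + 1.64² = 8.6298
Covariances σ_ij = r_ij · s_i · s_j:
  σ(I1,I2) = 0.19 × 1.31 × 1.29 = 0.3211
  σ(I1,I3) = 0.68 × 1.31 × 1.60 = 1.4253
  σ(I1,I4) = 0.22 × 1.31 × 1.64 = 0.4726
  σ(I2,I3) = 0.51 × 1.29 × 1.60 = 1.0526
  σ(I2,I4) = 0.65 × 1.29 × 1.64 = 1.3751
  σ(I3,I4) = 0.31 × 1.60 × 1.64 = 0.8134
σ²_T = Σσ²ᵢ + 2·Σσ_ij = 8.6298 + 2 × 5.4601 = 19.5500
α = (4/3)·(1 − 8.6298/19.5500) = 0.745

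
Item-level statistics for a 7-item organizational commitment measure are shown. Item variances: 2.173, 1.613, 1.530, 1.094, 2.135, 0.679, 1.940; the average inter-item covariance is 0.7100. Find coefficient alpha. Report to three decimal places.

Σσ²ᵢ = 2.173 + 1.613 + 1.530 + 1.094 + 2.135 + 0.679 + 1.940 = 11.164
Sum of the 21 distinct covariances = 21 × 0.7100 = 14.9100
total variance = Σσ²ᵢ + 2·Σcov = 11.164 + 2 × 14.9100 = 40.9840
α = (7/6)·(1 − 11.164/40.9840) = 0.849

α = 0.849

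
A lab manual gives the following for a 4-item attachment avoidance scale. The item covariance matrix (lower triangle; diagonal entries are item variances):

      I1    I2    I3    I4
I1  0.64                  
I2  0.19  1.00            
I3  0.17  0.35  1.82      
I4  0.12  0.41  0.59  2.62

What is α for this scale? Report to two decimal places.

α = 0.50

Σσᵢ² = 0.64 + 1.00 + 1.82 + 2.62 = 6.08
Sum of off-diagonal covariances = 1.83
Var(T) = 6.08 + 2 × 1.83 = 9.74
α = (k/(k−1))·(1 − Σσᵢ²/Var(T)) = (4/3)·(1 − 6.08/9.74) = 0.50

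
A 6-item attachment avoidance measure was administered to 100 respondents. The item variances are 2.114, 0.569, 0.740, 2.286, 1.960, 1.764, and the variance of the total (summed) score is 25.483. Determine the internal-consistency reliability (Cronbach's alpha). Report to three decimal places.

α = 0.756

Σσ²ᵢ = 2.114 + 0.569 + 0.740 + 2.286 + 1.960 + 1.764 = 9.433
α = (k/(k−1))·(1 − Σσ²ᵢ/σ²_T) = (6/5)·(1 − 9.433/25.483) = 0.756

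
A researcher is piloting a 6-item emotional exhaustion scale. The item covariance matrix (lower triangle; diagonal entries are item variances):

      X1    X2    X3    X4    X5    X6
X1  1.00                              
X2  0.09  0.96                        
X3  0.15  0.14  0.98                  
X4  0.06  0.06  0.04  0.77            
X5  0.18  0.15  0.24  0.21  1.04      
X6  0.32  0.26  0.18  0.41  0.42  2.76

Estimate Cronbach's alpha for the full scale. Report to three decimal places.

Cronbach's alpha = 0.524

Σσᵢ² = 1.00 + 0.96 + 0.98 + 0.77 + 1.04 + 2.76 = 7.51
Sum of the distinct covariances = 2.91
σ²_total = 7.51 + 2 × 2.91 = 13.33
α = (k/(k−1))·(1 − Σσᵢ²/σ²_total) = (6/5)·(1 − 7.51/13.33) = 0.524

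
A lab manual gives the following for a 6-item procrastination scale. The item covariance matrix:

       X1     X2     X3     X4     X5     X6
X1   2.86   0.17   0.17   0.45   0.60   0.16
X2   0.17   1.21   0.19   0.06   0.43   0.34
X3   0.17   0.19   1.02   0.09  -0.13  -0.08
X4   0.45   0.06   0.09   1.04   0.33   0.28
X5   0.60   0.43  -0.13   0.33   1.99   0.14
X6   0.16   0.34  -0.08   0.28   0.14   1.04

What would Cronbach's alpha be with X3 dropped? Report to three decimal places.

Remaining items: X1, X2, X4, X5, X6 (k = 5).
Σσ²ᵢ = 2.86 + 1.21 + 1.04 + 1.99 + 1.04 = 8.14
Var(T) = 8.14 + 2 × 2.96 = 14.06
α (item deleted) = (5/4)·(1 − 8.14/14.06) = 0.526

Cronbach's alpha = 0.526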